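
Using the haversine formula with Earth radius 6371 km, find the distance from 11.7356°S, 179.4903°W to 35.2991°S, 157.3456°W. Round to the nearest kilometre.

3441 km

Δλ = -157.3456 − -179.4903 = 22.1447°.
Δφ = -35.2991 − -11.7356 = -23.5635°.
a = sin²(Δφ/2) + cos φ₁ · cos φ₂ · sin²(Δλ/2) = 0.071164.
c = 2·atan2(√a, √(1−a)) = 0.54007 rad → d = 6371·c ≈ 3440.78 km.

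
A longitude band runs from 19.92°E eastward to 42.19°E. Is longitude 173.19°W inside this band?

Band width going east from +19.92° to +42.19°: ((42.19 − 19.92) mod 360) = 22.27°.
Offset of -173.19° east of the west edge: ((-173.19 − 19.92) mod 360) = 166.89°.
166.89° > 22.27° ⇒ outside.

No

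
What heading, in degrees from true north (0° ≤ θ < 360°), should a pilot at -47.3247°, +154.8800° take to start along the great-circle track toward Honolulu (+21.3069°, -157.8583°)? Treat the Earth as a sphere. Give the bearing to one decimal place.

Δλ = -157.8583 − 154.8800 = -312.7383°; wrapped into (−180°, 180°]: 47.2617°.
θ = atan2( sin Δλ · cos φ₂ , cos φ₁ · sin φ₂ − sin φ₁ · cos φ₂ · cos Δλ )
  = atan2(0.68426, 0.71115) = 43.896° → normalised to [0°, 360°): 43.896°.

43.9°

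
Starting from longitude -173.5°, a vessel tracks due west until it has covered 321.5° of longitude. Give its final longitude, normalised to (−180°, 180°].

Start at -173.5°; shift −321.5° → -495.0°.
-495.0° lies outside (−180°, 180°]; add 360° → -135.0°.

-135.0°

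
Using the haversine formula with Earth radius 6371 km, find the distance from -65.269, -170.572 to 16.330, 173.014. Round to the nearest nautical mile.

Δλ = 173.014 − -170.572 = 343.586°; wrapped into (−180°, 180°]: -16.414°.
Δφ = 16.330 − -65.269 = 81.599°.
a = sin²(Δφ/2) + cos φ₁ · cos φ₂ · sin²(Δλ/2) = 0.435131.
c = 2·atan2(√a, √(1−a)) = 1.44069 rad → d = 6371·c ≈ 9178.65 km ≈ 4956.07 nmi.

4956 nmi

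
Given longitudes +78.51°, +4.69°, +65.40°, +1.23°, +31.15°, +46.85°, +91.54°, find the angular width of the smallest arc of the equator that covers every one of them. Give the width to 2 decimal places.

Sort the longitudes: +1.23°, +4.69°, +31.15°, +46.85°, +65.40°, +78.51°, +91.54°.
Eastward gaps between consecutive values (wrapping around): 3.46°, 26.46°, 15.70°, 18.55°, 13.11°, 13.03°, 269.69°.
Largest gap = 269.69° ⇒ minimal covering band is its complement: 360° − 269.69° = 90.31°.
Band runs from +1.23° eastward to +91.54°.

90.31°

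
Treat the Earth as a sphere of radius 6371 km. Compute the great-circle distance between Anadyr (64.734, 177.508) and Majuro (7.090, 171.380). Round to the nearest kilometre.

Δλ = 171.380 − 177.508 = -6.128°.
Δφ = 7.090 − 64.734 = -57.644°.
a = sin²(Δφ/2) + cos φ₁ · cos φ₂ · sin²(Δλ/2) = 0.233621.
c = 2·atan2(√a, √(1−a)) = 1.00894 rad → d = 6371·c ≈ 6427.96 km.

6428 km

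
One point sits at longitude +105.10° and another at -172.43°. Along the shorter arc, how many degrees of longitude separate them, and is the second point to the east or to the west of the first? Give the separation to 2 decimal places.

82.47° east

Raw difference: -172.43 − 105.10 = -277.53°.
Normalise into (−180°, 180°]: -277.53° + 360° = 82.47°.
Positive ⇒ the second point lies to the east; separation 82.47°.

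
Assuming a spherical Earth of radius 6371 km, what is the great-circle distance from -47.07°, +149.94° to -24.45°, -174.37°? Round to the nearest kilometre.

4029 km

Δλ = -174.37 − 149.94 = -324.31°; wrapped into (−180°, 180°]: 35.69°.
Δφ = -24.45 − -47.07 = 22.62°.
a = sin²(Δφ/2) + cos φ₁ · cos φ₂ · sin²(Δλ/2) = 0.096687.
c = 2·atan2(√a, √(1−a)) = 0.63237 rad → d = 6371·c ≈ 4028.86 km.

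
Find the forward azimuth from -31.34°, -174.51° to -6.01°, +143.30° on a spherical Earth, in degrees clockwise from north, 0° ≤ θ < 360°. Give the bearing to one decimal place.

293.7°

Δλ = 143.30 − -174.51 = 317.81°; wrapped into (−180°, 180°]: -42.19°.
θ = atan2( sin Δλ · cos φ₂ , cos φ₁ · sin φ₂ − sin φ₁ · cos φ₂ · cos Δλ )
  = atan2(-0.66790, 0.29382) = -66.254° → normalised to [0°, 360°): 293.746°.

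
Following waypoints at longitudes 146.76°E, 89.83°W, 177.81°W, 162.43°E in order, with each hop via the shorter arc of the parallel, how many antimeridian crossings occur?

Leg 1: +146.76° → -89.83°, shortest Δλ = 123.41° (east) — crosses 180°.
Leg 2: -89.83° → -177.81°, shortest Δλ = -87.98° (west) — does not cross 180°.
Leg 3: -177.81° → +162.43°, shortest Δλ = -19.76° (west) — crosses 180°.
Total crossings: 2.

2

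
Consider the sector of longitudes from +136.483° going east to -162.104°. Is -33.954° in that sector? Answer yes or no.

Band width going east from +136.483° to -162.104°: ((-162.104 − 136.483) mod 360) = 61.413°.
Offset of -33.954° east of the west edge: ((-33.954 − 136.483) mod 360) = 189.563°.
189.563° > 61.413° ⇒ outside.

No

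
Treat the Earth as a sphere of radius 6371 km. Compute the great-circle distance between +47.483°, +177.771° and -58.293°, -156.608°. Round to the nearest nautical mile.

6476 nmi

Δλ = -156.608 − 177.771 = -334.379°; wrapped into (−180°, 180°]: 25.621°.
Δφ = -58.293 − 47.483 = -105.776°.
a = sin²(Δφ/2) + cos φ₁ · cos φ₂ · sin²(Δλ/2) = 0.653401.
c = 2·atan2(√a, √(1−a)) = 1.88263 rad → d = 6371·c ≈ 11994.22 km ≈ 6476.36 nmi.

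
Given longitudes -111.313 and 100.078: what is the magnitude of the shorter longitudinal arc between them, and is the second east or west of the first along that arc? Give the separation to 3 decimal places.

148.609° west

Raw difference: 100.078 − -111.313 = 211.391°.
Normalise into (−180°, 180°]: 211.391° − 360° = -148.609°.
Negative ⇒ the second point lies to the west; separation 148.609°.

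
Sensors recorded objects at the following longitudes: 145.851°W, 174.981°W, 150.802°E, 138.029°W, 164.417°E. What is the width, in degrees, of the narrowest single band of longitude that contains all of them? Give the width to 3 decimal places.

71.169°

Sort the longitudes: -174.981°, -145.851°, -138.029°, +150.802°, +164.417°.
Eastward gaps between consecutive values (wrapping around): 29.130°, 7.822°, 288.831°, 13.615°, 20.602°.
Largest gap = 288.831° ⇒ minimal covering band is its complement: 360° − 288.831° = 71.169°.
Band runs from +150.802° eastward to -138.029°, crossing the antimeridian.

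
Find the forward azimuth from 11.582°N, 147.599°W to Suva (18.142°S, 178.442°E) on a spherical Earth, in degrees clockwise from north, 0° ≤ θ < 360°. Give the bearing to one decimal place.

Δλ = 178.442 − -147.599 = 326.041°; wrapped into (−180°, 180°]: -33.959°.
θ = atan2( sin Δλ · cos φ₂ , cos φ₁ · sin φ₂ − sin φ₁ · cos φ₂ · cos Δλ )
  = atan2(-0.53083, -0.46328) = -131.113° → normalised to [0°, 360°): 228.887°.

228.9°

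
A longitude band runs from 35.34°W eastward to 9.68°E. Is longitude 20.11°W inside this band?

Yes

Band width going east from -35.34° to +9.68°: ((9.68 − -35.34) mod 360) = 45.02°.
Offset of -20.11° east of the west edge: ((-20.11 − -35.34) mod 360) = 15.23°.
15.23° ≤ 45.02° ⇒ inside.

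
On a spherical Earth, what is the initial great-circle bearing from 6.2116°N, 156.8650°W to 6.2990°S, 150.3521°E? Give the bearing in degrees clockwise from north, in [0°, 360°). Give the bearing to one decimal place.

257.6°

Δλ = 150.3521 − -156.8650 = 307.2171°; wrapped into (−180°, 180°]: -52.7829°.
θ = atan2( sin Δλ · cos φ₂ , cos φ₁ · sin φ₂ − sin φ₁ · cos φ₂ · cos Δλ )
  = atan2(-0.79154, -0.17412) = -102.406° → normalised to [0°, 360°): 257.594°.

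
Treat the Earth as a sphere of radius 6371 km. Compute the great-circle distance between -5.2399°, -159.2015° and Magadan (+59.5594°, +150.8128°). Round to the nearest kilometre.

Δλ = 150.8128 − -159.2015 = 310.0143°; wrapped into (−180°, 180°]: -49.9857°.
Δφ = 59.5594 − -5.2399 = 64.7993°.
a = sin²(Δφ/2) + cos φ₁ · cos φ₂ · sin²(Δλ/2) = 0.377168.
c = 2·atan2(√a, √(1−a)) = 1.32259 rad → d = 6371·c ≈ 8426.24 km.

8426 km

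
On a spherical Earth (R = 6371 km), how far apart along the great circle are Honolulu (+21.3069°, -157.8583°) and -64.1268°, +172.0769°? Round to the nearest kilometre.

Δλ = 172.0769 − -157.8583 = 329.9352°; wrapped into (−180°, 180°]: -30.0648°.
Δφ = -64.1268 − 21.3069 = -85.4337°.
a = sin²(Δφ/2) + cos φ₁ · cos φ₂ · sin²(Δλ/2) = 0.487543.
c = 2·atan2(√a, √(1−a)) = 1.54588 rad → d = 6371·c ≈ 9848.80 km.

9849 km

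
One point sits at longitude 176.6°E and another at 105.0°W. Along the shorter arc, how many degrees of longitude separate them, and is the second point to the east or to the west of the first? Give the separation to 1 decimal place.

Raw difference: -105.0 − 176.6 = -281.6°.
Normalise into (−180°, 180°]: -281.6° + 360° = 78.4°.
Positive ⇒ the second point lies to the east; separation 78.4°.

78.4° east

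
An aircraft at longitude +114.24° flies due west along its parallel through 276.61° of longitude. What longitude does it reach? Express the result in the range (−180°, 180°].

-162.37°

Start at +114.24°; shift −276.61° → -162.37°.
-162.37° already lies in (−180°, 180°].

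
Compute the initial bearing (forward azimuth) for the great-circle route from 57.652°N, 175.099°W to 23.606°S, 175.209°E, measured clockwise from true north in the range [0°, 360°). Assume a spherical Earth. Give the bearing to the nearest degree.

Δλ = 175.209 − -175.099 = 350.308°; wrapped into (−180°, 180°]: -9.692°.
θ = atan2( sin Δλ · cos φ₂ , cos φ₁ · sin φ₂ − sin φ₁ · cos φ₂ · cos Δλ )
  = atan2(-0.15426, -0.97733) = -171.030° → normalised to [0°, 360°): 188.970°.

189°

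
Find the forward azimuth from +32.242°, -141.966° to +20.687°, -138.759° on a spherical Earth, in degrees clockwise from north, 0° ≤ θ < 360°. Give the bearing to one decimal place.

165.3°

Δλ = -138.759 − -141.966 = 3.207°.
θ = atan2( sin Δλ · cos φ₂ , cos φ₁ · sin φ₂ − sin φ₁ · cos φ₂ · cos Δλ )
  = atan2(0.05234, -0.19953) = 165.302° → normalised to [0°, 360°): 165.302°.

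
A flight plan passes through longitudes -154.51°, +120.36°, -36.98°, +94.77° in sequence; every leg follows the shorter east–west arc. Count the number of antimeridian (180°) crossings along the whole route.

1

Leg 1: -154.51° → +120.36°, shortest Δλ = -85.13° (west) — crosses 180°.
Leg 2: +120.36° → -36.98°, shortest Δλ = -157.34° (west) — does not cross 180°.
Leg 3: -36.98° → +94.77°, shortest Δλ = 131.75° (east) — does not cross 180°.
Total crossings: 1.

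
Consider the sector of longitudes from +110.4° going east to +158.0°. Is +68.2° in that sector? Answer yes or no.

No

Band width going east from +110.4° to +158.0°: ((158.0 − 110.4) mod 360) = 47.6°.
Offset of +68.2° east of the west edge: ((68.2 − 110.4) mod 360) = 317.8°.
317.8° > 47.6° ⇒ outside.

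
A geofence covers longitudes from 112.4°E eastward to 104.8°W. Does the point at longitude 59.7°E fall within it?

Band width going east from +112.4° to -104.8°: ((-104.8 − 112.4) mod 360) = 142.8°.
Offset of +59.7° east of the west edge: ((59.7 − 112.4) mod 360) = 307.3°.
307.3° > 142.8° ⇒ outside.

No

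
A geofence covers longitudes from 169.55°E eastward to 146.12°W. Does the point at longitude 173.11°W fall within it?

Band width going east from +169.55° to -146.12°: ((-146.12 − 169.55) mod 360) = 44.33°.
Offset of -173.11° east of the west edge: ((-173.11 − 169.55) mod 360) = 17.34°.
17.34° ≤ 44.33° ⇒ inside.

Yes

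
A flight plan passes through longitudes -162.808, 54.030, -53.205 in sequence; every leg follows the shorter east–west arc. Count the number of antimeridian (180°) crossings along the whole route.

Leg 1: -162.808° → +54.030°, shortest Δλ = -143.162° (west) — crosses 180°.
Leg 2: +54.030° → -53.205°, shortest Δλ = -107.235° (west) — does not cross 180°.
Total crossings: 1.

1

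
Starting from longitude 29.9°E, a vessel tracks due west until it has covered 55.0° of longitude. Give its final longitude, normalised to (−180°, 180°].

25.1°W

Start at +29.9°; shift −55.0° → -25.1°.
-25.1° already lies in (−180°, 180°].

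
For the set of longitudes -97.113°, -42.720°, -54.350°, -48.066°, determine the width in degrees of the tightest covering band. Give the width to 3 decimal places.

Sort the longitudes: -97.113°, -54.350°, -48.066°, -42.720°.
Eastward gaps between consecutive values (wrapping around): 42.763°, 6.284°, 5.346°, 305.607°.
Largest gap = 305.607° ⇒ minimal covering band is its complement: 360° − 305.607° = 54.393°.
Band runs from -97.113° eastward to -42.720°.

54.393°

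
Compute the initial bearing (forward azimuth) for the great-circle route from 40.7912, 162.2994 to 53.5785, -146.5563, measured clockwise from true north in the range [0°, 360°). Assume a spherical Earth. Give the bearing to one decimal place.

Δλ = -146.5563 − 162.2994 = -308.8557°; wrapped into (−180°, 180°]: 51.1443°.
θ = atan2( sin Δλ · cos φ₂ , cos φ₁ · sin φ₂ − sin φ₁ · cos φ₂ · cos Δλ )
  = atan2(0.46235, 0.36587) = 51.644° → normalised to [0°, 360°): 51.644°.

51.6°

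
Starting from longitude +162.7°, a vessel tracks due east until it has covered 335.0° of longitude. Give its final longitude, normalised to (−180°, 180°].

Start at +162.7°; shift +335.0° → +497.7°.
+497.7° lies outside (−180°, 180°]; subtract 360° → +137.7°.

+137.7°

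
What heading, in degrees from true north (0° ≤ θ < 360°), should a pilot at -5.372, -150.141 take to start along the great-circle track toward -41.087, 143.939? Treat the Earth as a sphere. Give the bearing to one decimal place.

227.7°

Δλ = 143.939 − -150.141 = 294.080°; wrapped into (−180°, 180°]: -65.920°.
θ = atan2( sin Δλ · cos φ₂ , cos φ₁ · sin φ₂ − sin φ₁ · cos φ₂ · cos Δλ )
  = atan2(-0.68812, -0.62553) = -132.272° → normalised to [0°, 360°): 227.728°.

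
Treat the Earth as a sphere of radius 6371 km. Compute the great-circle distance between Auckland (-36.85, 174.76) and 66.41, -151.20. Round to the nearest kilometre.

Δλ = -151.20 − 174.76 = -325.96°; wrapped into (−180°, 180°]: 34.04°.
Δφ = 66.41 − -36.85 = 103.26°.
a = sin²(Δφ/2) + cos φ₁ · cos φ₂ · sin²(Δλ/2) = 0.642122.
c = 2·atan2(√a, √(1−a)) = 1.85901 rad → d = 6371·c ≈ 11843.78 km.

11844 km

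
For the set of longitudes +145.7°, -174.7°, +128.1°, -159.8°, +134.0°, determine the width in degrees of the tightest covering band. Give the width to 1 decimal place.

Sort the longitudes: -174.7°, -159.8°, +128.1°, +134.0°, +145.7°.
Eastward gaps between consecutive values (wrapping around): 14.9°, 287.9°, 5.9°, 11.7°, 39.6°.
Largest gap = 287.9° ⇒ minimal covering band is its complement: 360° − 287.9° = 72.1°.
Band runs from +128.1° eastward to -159.8°, crossing the antimeridian.

72.1°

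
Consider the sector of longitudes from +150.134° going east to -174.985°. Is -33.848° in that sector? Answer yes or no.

No

Band width going east from +150.134° to -174.985°: ((-174.985 − 150.134) mod 360) = 34.881°.
Offset of -33.848° east of the west edge: ((-33.848 − 150.134) mod 360) = 176.018°.
176.018° > 34.881° ⇒ outside.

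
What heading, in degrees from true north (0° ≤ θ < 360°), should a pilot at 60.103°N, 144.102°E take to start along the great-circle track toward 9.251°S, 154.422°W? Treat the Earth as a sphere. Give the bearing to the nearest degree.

119°

Δλ = -154.422 − 144.102 = -298.524°; wrapped into (−180°, 180°]: 61.476°.
θ = atan2( sin Δλ · cos φ₂ , cos φ₁ · sin φ₂ − sin φ₁ · cos φ₂ · cos Δλ )
  = atan2(0.86719, -0.48872) = 119.404° → normalised to [0°, 360°): 119.404°.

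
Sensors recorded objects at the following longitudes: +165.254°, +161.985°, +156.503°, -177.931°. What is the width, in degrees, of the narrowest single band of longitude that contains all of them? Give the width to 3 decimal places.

Sort the longitudes: -177.931°, +156.503°, +161.985°, +165.254°.
Eastward gaps between consecutive values (wrapping around): 334.434°, 5.482°, 3.269°, 16.815°.
Largest gap = 334.434° ⇒ minimal covering band is its complement: 360° − 334.434° = 25.566°.
Band runs from +156.503° eastward to -177.931°, crossing the antimeridian.

25.566°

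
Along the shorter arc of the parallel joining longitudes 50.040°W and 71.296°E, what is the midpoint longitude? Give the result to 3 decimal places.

Signed shortest Δλ from -50.040° to +71.296° is +121.336°.
Midpoint longitude = -50.040° + (+121.336°)/2 = -50.040° + 60.668° = +10.628°.

10.628°E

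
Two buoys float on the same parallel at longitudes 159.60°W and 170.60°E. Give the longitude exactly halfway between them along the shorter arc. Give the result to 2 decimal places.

174.50°W

Signed shortest Δλ from -159.60° to +170.60° is -29.80°.
Midpoint longitude = -159.60° + (-29.80°)/2 = -159.60° − 14.90° = -174.50°.
(The naïve average (-159.60 + +170.60)/2 = 5.5° is on the wrong side of the globe.)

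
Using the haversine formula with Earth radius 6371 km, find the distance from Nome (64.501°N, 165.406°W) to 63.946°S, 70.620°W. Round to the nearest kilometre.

Δλ = -70.620 − -165.406 = 94.786°.
Δφ = -63.946 − 64.501 = -128.447°.
a = sin²(Δφ/2) + cos φ₁ · cos φ₂ · sin²(Δλ/2) = 0.913324.
c = 2·atan2(√a, √(1−a)) = 2.54392 rad → d = 6371·c ≈ 16207.32 km.

16207 km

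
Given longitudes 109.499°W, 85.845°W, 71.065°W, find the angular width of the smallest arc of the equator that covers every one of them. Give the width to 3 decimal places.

Sort the longitudes: -109.499°, -85.845°, -71.065°.
Eastward gaps between consecutive values (wrapping around): 23.654°, 14.780°, 321.566°.
Largest gap = 321.566° ⇒ minimal covering band is its complement: 360° − 321.566° = 38.434°.
Band runs from -109.499° eastward to -71.065°.

38.434°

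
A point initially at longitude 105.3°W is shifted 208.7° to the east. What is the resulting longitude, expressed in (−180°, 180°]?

Start at -105.3°; shift +208.7° → +103.4°.
+103.4° already lies in (−180°, 180°].

103.4°E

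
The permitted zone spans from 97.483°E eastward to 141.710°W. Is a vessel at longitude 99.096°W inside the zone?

Band width going east from +97.483° to -141.710°: ((-141.710 − 97.483) mod 360) = 120.807°.
Offset of -99.096° east of the west edge: ((-99.096 − 97.483) mod 360) = 163.421°.
163.421° > 120.807° ⇒ outside.

No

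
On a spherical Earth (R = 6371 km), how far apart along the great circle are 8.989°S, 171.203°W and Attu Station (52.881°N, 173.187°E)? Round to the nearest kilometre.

Δλ = 173.187 − -171.203 = 344.390°; wrapped into (−180°, 180°]: -15.610°.
Δφ = 52.881 − -8.989 = 61.870°.
a = sin²(Δφ/2) + cos φ₁ · cos φ₂ · sin²(Δλ/2) = 0.275256.
c = 2·atan2(√a, √(1−a)) = 1.10460 rad → d = 6371·c ≈ 7037.43 km.

7037 km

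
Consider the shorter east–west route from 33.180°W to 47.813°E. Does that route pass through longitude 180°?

No

Signed shortest Δλ = ((47.813 − -33.180 + 180) mod 360) − 180 = 80.993°.
Going east by 80.993° from -33.180° reaches +47.813° without touching 180°.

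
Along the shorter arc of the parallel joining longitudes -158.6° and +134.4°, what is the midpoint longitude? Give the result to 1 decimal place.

Signed shortest Δλ from -158.6° to +134.4° is -67.0°.
Midpoint longitude = -158.6° + (-67.0°)/2 = -158.6° − 33.5° = -192.1°.
Normalise into (−180°, 180°]: +167.9°.
(The naïve average (-158.6 + +134.4)/2 = -12.1° is on the wrong side of the globe.)

+167.9°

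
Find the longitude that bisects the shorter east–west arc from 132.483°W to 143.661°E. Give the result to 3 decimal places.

174.411°W

Signed shortest Δλ from -132.483° to +143.661° is -83.856°.
Midpoint longitude = -132.483° + (-83.856°)/2 = -132.483° − 41.928° = -174.411°.
(The naïve average (-132.483 + +143.661)/2 = 5.589° is on the wrong side of the globe.)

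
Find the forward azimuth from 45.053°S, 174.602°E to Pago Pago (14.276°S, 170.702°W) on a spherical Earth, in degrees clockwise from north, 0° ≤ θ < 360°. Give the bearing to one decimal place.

26.7°

Δλ = -170.702 − 174.602 = -345.304°; wrapped into (−180°, 180°]: 14.696°.
θ = atan2( sin Δλ · cos φ₂ , cos φ₁ · sin φ₂ − sin φ₁ · cos φ₂ · cos Δλ )
  = atan2(0.24586, 0.48926) = 26.680° → normalised to [0°, 360°): 26.680°.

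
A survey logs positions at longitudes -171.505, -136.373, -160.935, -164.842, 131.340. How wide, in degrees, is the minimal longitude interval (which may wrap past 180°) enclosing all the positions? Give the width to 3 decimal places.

Sort the longitudes: -171.505°, -164.842°, -160.935°, -136.373°, +131.340°.
Eastward gaps between consecutive values (wrapping around): 6.663°, 3.907°, 24.562°, 267.713°, 57.155°.
Largest gap = 267.713° ⇒ minimal covering band is its complement: 360° − 267.713° = 92.287°.
Band runs from +131.340° eastward to -136.373°, crossing the antimeridian.

92.287°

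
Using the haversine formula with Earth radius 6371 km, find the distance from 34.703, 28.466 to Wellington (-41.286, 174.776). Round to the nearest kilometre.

16994 km

Δλ = 174.776 − 28.466 = 146.310°.
Δφ = -41.286 − 34.703 = -75.989°.
a = sin²(Δφ/2) + cos φ₁ · cos φ₂ · sin²(Δλ/2) = 0.944828.
c = 2·atan2(√a, √(1−a)) = 2.66739 rad → d = 6371·c ≈ 16993.91 km.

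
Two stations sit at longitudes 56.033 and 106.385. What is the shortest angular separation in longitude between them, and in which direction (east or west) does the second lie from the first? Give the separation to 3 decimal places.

Raw difference: 106.385 − 56.033 = 50.352°.
Normalise into (−180°, 180°]: 50.352° stays 50.352°.
Positive ⇒ the second point lies to the east; separation 50.352°.

50.352° east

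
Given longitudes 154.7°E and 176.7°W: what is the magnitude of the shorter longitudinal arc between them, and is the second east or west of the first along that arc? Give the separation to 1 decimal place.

28.6° east

Raw difference: -176.7 − 154.7 = -331.4°.
Normalise into (−180°, 180°]: -331.4° + 360° = 28.6°.
Positive ⇒ the second point lies to the east; separation 28.6°.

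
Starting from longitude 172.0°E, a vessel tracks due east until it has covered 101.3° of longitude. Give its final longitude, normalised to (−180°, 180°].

Start at +172.0°; shift +101.3° → +273.3°.
+273.3° lies outside (−180°, 180°]; subtract 360° → -86.7°.

86.7°W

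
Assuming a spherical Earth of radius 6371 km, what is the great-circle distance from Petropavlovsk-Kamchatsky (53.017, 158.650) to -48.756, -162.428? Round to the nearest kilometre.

Δλ = -162.428 − 158.650 = -321.078°; wrapped into (−180°, 180°]: 38.922°.
Δφ = -48.756 − 53.017 = -101.773°.
a = sin²(Δφ/2) + cos φ₁ · cos φ₂ · sin²(Δλ/2) = 0.646040.
c = 2·atan2(√a, √(1−a)) = 1.86720 rad → d = 6371·c ≈ 11895.91 km.

11896 km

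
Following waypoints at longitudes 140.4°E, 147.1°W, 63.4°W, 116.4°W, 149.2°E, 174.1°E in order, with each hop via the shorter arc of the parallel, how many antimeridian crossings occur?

2

Leg 1: +140.4° → -147.1°, shortest Δλ = 72.5° (east) — crosses 180°.
Leg 2: -147.1° → -63.4°, shortest Δλ = 83.7° (east) — does not cross 180°.
Leg 3: -63.4° → -116.4°, shortest Δλ = -53.0° (west) — does not cross 180°.
Leg 4: -116.4° → +149.2°, shortest Δλ = -94.4° (west) — crosses 180°.
Leg 5: +149.2° → +174.1°, shortest Δλ = 24.9° (east) — does not cross 180°.
Total crossings: 2.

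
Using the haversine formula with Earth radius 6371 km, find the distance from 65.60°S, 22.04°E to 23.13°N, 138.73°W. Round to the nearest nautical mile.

8151 nmi

Δλ = -138.73 − 22.04 = -160.77°.
Δφ = 23.13 − -65.60 = 88.73°.
a = sin²(Δφ/2) + cos φ₁ · cos φ₂ · sin²(Δλ/2) = 0.858217.
c = 2·atan2(√a, √(1−a)) = 2.36947 rad → d = 6371·c ≈ 15095.92 km ≈ 8151.14 nmi.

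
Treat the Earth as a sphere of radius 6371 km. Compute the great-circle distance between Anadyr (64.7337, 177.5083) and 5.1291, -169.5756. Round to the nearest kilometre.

Δλ = -169.5756 − 177.5083 = -347.0839°; wrapped into (−180°, 180°]: 12.9161°.
Δφ = 5.1291 − 64.7337 = -59.6046°.
a = sin²(Δφ/2) + cos φ₁ · cos φ₂ · sin²(Δλ/2) = 0.252396.
c = 2·atan2(√a, √(1−a)) = 1.05272 rad → d = 6371·c ≈ 6706.89 km.

6707 km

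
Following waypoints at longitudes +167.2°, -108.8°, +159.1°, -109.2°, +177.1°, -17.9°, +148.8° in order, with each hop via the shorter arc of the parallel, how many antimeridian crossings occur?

Leg 1: +167.2° → -108.8°, shortest Δλ = 84.0° (east) — crosses 180°.
Leg 2: -108.8° → +159.1°, shortest Δλ = -92.1° (west) — crosses 180°.
Leg 3: +159.1° → -109.2°, shortest Δλ = 91.7° (east) — crosses 180°.
Leg 4: -109.2° → +177.1°, shortest Δλ = -73.7° (west) — crosses 180°.
Leg 5: +177.1° → -17.9°, shortest Δλ = 165.0° (east) — crosses 180°.
Leg 6: -17.9° → +148.8°, shortest Δλ = 166.7° (east) — does not cross 180°.
Total crossings: 5.

5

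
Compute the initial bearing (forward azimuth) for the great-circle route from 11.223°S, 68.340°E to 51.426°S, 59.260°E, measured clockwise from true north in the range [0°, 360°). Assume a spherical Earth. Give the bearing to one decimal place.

188.6°

Δλ = 59.260 − 68.340 = -9.080°.
θ = atan2( sin Δλ · cos φ₂ , cos φ₁ · sin φ₂ − sin φ₁ · cos φ₂ · cos Δλ )
  = atan2(-0.09840, -0.64702) = -171.353° → normalised to [0°, 360°): 188.647°.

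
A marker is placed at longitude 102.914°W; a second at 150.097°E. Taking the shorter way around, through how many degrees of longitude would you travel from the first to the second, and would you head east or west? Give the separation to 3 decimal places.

Raw difference: 150.097 − -102.914 = 253.011°.
Normalise into (−180°, 180°]: 253.011° − 360° = -106.989°.
Negative ⇒ the second point lies to the west; separation 106.989°.

106.989° west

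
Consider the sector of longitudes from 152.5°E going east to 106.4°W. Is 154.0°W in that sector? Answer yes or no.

Yes

Band width going east from +152.5° to -106.4°: ((-106.4 − 152.5) mod 360) = 101.1°.
Offset of -154.0° east of the west edge: ((-154.0 − 152.5) mod 360) = 53.5°.
53.5° ≤ 101.1° ⇒ inside.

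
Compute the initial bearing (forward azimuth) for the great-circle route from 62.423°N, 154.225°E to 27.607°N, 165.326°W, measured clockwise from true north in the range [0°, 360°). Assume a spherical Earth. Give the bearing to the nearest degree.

124°

Δλ = -165.326 − 154.225 = -319.551°; wrapped into (−180°, 180°]: 40.449°.
θ = atan2( sin Δλ · cos φ₂ , cos φ₁ · sin φ₂ − sin φ₁ · cos φ₂ · cos Δλ )
  = atan2(0.57491, -0.38320) = 123.685° → normalised to [0°, 360°): 123.685°.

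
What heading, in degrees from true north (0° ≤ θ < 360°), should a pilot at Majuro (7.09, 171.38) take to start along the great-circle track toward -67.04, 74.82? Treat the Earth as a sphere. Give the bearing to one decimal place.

Δλ = 74.82 − 171.38 = -96.56°.
θ = atan2( sin Δλ · cos φ₂ , cos φ₁ · sin φ₂ − sin φ₁ · cos φ₂ · cos Δλ )
  = atan2(-0.38753, -0.90824) = -156.893° → normalised to [0°, 360°): 203.107°.

203.1°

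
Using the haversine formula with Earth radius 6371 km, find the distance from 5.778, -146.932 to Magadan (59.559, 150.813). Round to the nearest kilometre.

7922 km

Δλ = 150.813 − -146.932 = 297.745°; wrapped into (−180°, 180°]: -62.255°.
Δφ = 59.559 − 5.778 = 53.781°.
a = sin²(Δφ/2) + cos φ₁ · cos φ₂ · sin²(Δλ/2) = 0.339269.
c = 2·atan2(√a, √(1−a)) = 1.24352 rad → d = 6371·c ≈ 7922.48 km.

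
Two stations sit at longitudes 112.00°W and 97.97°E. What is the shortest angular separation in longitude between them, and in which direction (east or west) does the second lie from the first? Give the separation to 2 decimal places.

Raw difference: 97.97 − -112.00 = 209.97°.
Normalise into (−180°, 180°]: 209.97° − 360° = -150.03°.
Negative ⇒ the second point lies to the west; separation 150.03°.

150.03° west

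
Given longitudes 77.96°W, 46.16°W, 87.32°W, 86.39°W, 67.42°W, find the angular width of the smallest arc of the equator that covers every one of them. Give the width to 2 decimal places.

41.16°

Sort the longitudes: -87.32°, -86.39°, -77.96°, -67.42°, -46.16°.
Eastward gaps between consecutive values (wrapping around): 0.93°, 8.43°, 10.54°, 21.26°, 318.84°.
Largest gap = 318.84° ⇒ minimal covering band is its complement: 360° − 318.84° = 41.16°.
Band runs from -87.32° eastward to -46.16°.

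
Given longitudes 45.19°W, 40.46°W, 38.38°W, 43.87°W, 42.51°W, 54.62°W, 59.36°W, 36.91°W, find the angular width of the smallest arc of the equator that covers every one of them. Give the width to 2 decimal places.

Sort the longitudes: -59.36°, -54.62°, -45.19°, -43.87°, -42.51°, -40.46°, -38.38°, -36.91°.
Eastward gaps between consecutive values (wrapping around): 4.74°, 9.43°, 1.32°, 1.36°, 2.05°, 2.08°, 1.47°, 337.55°.
Largest gap = 337.55° ⇒ minimal covering band is its complement: 360° − 337.55° = 22.45°.
Band runs from -59.36° eastward to -36.91°.

22.45°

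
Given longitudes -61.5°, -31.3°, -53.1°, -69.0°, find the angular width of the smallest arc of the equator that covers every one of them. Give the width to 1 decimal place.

37.7°

Sort the longitudes: -69.0°, -61.5°, -53.1°, -31.3°.
Eastward gaps between consecutive values (wrapping around): 7.5°, 8.4°, 21.8°, 322.3°.
Largest gap = 322.3° ⇒ minimal covering band is its complement: 360° − 322.3° = 37.7°.
Band runs from -69.0° eastward to -31.3°.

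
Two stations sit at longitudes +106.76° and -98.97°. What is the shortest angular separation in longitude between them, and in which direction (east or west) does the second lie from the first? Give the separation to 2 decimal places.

Raw difference: -98.97 − 106.76 = -205.73°.
Normalise into (−180°, 180°]: -205.73° + 360° = 154.27°.
Positive ⇒ the second point lies to the east; separation 154.27°.

154.27° east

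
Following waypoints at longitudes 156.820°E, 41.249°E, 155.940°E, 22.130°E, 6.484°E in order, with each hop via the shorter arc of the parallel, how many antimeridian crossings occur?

0

Leg 1: +156.820° → +41.249°, shortest Δλ = -115.571° (west) — does not cross 180°.
Leg 2: +41.249° → +155.940°, shortest Δλ = 114.691° (east) — does not cross 180°.
Leg 3: +155.940° → +22.130°, shortest Δλ = -133.81° (west) — does not cross 180°.
Leg 4: +22.130° → +6.484°, shortest Δλ = -15.646° (west) — does not cross 180°.
Total crossings: 0.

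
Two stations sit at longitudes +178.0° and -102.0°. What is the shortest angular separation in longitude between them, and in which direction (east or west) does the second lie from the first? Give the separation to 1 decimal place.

Raw difference: -102.0 − 178.0 = -280.0°.
Normalise into (−180°, 180°]: -280.0° + 360° = 80.0°.
Positive ⇒ the second point lies to the east; separation 80.0°.

80.0° east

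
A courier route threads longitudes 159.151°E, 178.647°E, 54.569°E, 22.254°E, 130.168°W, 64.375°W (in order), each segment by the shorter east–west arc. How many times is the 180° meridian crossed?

0

Leg 1: +159.151° → +178.647°, shortest Δλ = 19.496° (east) — does not cross 180°.
Leg 2: +178.647° → +54.569°, shortest Δλ = -124.078° (west) — does not cross 180°.
Leg 3: +54.569° → +22.254°, shortest Δλ = -32.315° (west) — does not cross 180°.
Leg 4: +22.254° → -130.168°, shortest Δλ = -152.422° (west) — does not cross 180°.
Leg 5: -130.168° → -64.375°, shortest Δλ = 65.793° (east) — does not cross 180°.
Total crossings: 0.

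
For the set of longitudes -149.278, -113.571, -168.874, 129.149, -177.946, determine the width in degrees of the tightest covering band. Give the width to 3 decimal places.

Sort the longitudes: -177.946°, -168.874°, -149.278°, -113.571°, +129.149°.
Eastward gaps between consecutive values (wrapping around): 9.072°, 19.596°, 35.707°, 242.720°, 52.905°.
Largest gap = 242.720° ⇒ minimal covering band is its complement: 360° − 242.720° = 117.280°.
Band runs from +129.149° eastward to -113.571°, crossing the antimeridian.

117.280°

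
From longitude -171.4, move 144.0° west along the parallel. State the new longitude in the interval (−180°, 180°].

Start at -171.4°; shift −144.0° → -315.4°.
-315.4° lies outside (−180°, 180°]; add 360° → +44.6°.

+44.6°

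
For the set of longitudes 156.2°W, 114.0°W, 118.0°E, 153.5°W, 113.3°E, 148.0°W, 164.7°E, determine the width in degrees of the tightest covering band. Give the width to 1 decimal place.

Sort the longitudes: -156.2°, -153.5°, -148.0°, -114.0°, +113.3°, +118.0°, +164.7°.
Eastward gaps between consecutive values (wrapping around): 2.7°, 5.5°, 34.0°, 227.3°, 4.7°, 46.7°, 39.1°.
Largest gap = 227.3° ⇒ minimal covering band is its complement: 360° − 227.3° = 132.7°.
Band runs from +113.3° eastward to -114.0°, crossing the antimeridian.

132.7°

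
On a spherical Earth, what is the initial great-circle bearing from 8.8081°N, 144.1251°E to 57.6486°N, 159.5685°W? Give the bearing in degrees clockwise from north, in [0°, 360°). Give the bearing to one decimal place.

29.4°

Δλ = -159.5685 − 144.1251 = -303.6936°; wrapped into (−180°, 180°]: 56.3064°.
θ = atan2( sin Δλ · cos φ₂ , cos φ₁ · sin φ₂ − sin φ₁ · cos φ₂ · cos Δλ )
  = atan2(0.44522, 0.78936) = 29.424° → normalised to [0°, 360°): 29.424°.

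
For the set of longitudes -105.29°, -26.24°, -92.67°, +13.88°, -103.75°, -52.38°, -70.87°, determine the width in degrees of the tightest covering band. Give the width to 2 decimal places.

Sort the longitudes: -105.29°, -103.75°, -92.67°, -70.87°, -52.38°, -26.24°, +13.88°.
Eastward gaps between consecutive values (wrapping around): 1.54°, 11.08°, 21.80°, 18.49°, 26.14°, 40.12°, 240.83°.
Largest gap = 240.83° ⇒ minimal covering band is its complement: 360° − 240.83° = 119.17°.
Band runs from -105.29° eastward to +13.88°.

119.17°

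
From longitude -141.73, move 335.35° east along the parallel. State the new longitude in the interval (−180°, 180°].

-166.38°

Start at -141.73°; shift +335.35° → +193.62°.
+193.62° lies outside (−180°, 180°]; subtract 360° → -166.38°.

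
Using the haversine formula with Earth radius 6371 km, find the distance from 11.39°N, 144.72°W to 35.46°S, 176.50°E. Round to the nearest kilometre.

6613 km

Δλ = 176.50 − -144.72 = 321.22°; wrapped into (−180°, 180°]: -38.78°.
Δφ = -35.46 − 11.39 = -46.85°.
a = sin²(Δφ/2) + cos φ₁ · cos φ₂ · sin²(Δλ/2) = 0.246054.
c = 2·atan2(√a, √(1−a)) = 1.03806 rad → d = 6371·c ≈ 6613.49 km.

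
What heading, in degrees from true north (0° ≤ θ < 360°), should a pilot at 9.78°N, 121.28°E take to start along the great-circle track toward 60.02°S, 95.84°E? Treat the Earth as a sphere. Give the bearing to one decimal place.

193.0°

Δλ = 95.84 − 121.28 = -25.44°.
θ = atan2( sin Δλ · cos φ₂ , cos φ₁ · sin φ₂ − sin φ₁ · cos φ₂ · cos Δλ )
  = atan2(-0.21465, -0.93026) = -167.007° → normalised to [0°, 360°): 192.993°.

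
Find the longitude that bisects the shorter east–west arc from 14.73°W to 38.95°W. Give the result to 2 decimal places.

26.84°W

Signed shortest Δλ from -14.73° to -38.95° is -24.22°.
Midpoint longitude = -14.73° + (-24.22°)/2 = -14.73° − 12.11° = -26.84°.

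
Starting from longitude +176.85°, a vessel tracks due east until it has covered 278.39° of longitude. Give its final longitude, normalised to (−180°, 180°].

+95.24°

Start at +176.85°; shift +278.39° → +455.24°.
+455.24° lies outside (−180°, 180°]; subtract 360° → +95.24°.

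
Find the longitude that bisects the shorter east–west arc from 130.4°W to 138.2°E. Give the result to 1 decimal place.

Signed shortest Δλ from -130.4° to +138.2° is -91.4°.
Midpoint longitude = -130.4° + (-91.4°)/2 = -130.4° − 45.7° = -176.1°.
(The naïve average (-130.4 + +138.2)/2 = 3.9° is on the wrong side of the globe.)

176.1°W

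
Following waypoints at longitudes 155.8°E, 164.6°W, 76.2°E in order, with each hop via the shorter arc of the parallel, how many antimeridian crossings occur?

Leg 1: +155.8° → -164.6°, shortest Δλ = 39.6° (east) — crosses 180°.
Leg 2: -164.6° → +76.2°, shortest Δλ = -119.2° (west) — crosses 180°.
Total crossings: 2.

2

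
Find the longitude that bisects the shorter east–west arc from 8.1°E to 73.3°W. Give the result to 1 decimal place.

32.6°W

Signed shortest Δλ from +8.1° to -73.3° is -81.4°.
Midpoint longitude = +8.1° + (-81.4°)/2 = +8.1° − 40.7° = -32.6°.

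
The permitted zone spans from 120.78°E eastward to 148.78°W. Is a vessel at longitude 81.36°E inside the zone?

No

Band width going east from +120.78° to -148.78°: ((-148.78 − 120.78) mod 360) = 90.44°.
Offset of +81.36° east of the west edge: ((81.36 − 120.78) mod 360) = 320.58°.
320.58° > 90.44° ⇒ outside.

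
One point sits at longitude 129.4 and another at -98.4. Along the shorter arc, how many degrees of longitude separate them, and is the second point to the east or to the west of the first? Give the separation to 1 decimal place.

Raw difference: -98.4 − 129.4 = -227.8°.
Normalise into (−180°, 180°]: -227.8° + 360° = 132.2°.
Positive ⇒ the second point lies to the east; separation 132.2°.

132.2° east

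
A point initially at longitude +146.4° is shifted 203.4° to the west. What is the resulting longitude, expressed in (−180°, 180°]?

-57.0°

Start at +146.4°; shift −203.4° → -57.0°.
-57.0° already lies in (−180°, 180°].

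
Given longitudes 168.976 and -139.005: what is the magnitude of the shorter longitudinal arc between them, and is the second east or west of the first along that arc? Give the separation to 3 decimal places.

52.019° east

Raw difference: -139.005 − 168.976 = -307.981°.
Normalise into (−180°, 180°]: -307.981° + 360° = 52.019°.
Positive ⇒ the second point lies to the east; separation 52.019°.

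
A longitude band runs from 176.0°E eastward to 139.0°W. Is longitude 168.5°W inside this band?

Band width going east from +176.0° to -139.0°: ((-139.0 − 176.0) mod 360) = 45.0°.
Offset of -168.5° east of the west edge: ((-168.5 − 176.0) mod 360) = 15.5°.
15.5° ≤ 45.0° ⇒ inside.

Yes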